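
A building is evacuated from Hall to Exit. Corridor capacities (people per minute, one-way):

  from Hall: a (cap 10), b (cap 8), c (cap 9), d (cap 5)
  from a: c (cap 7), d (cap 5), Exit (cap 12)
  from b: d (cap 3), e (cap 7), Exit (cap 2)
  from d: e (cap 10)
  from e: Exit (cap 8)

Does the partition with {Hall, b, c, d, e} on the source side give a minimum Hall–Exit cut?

Given cut capacity: 10 + 2 + 8 = 20.
Augment Hall→a→Exit: bottleneck 10, flow now 10.
Augment Hall→b→Exit: bottleneck 2, flow now 12.
Augment Hall→b→e→Exit: bottleneck 6, flow now 18.
Augment Hall→d→e→Exit: bottleneck 2, flow now 20.
No augmenting path remains; maximum flow = 20.
Cut capacity 20 equals the max flow, so it is a minimum cut.

Yes — it is a minimum cut (capacity 20).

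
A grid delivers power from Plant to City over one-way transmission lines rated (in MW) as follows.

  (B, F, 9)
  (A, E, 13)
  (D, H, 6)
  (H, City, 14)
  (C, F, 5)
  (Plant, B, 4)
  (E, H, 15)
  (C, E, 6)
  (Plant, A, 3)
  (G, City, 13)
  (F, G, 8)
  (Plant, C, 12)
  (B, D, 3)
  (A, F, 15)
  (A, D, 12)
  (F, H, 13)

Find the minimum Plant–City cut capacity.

Augment Plant→A→D→H→City: bottleneck 3, flow now 3.
Augment Plant→B→D→H→City: bottleneck 3, flow now 6.
Augment Plant→B→F→G→City: bottleneck 1, flow now 7.
Augment Plant→C→E→H→City: bottleneck 6, flow now 13.
Augment Plant→C→F→G→City: bottleneck 5, flow now 18.
No augmenting path remains; maximum flow = 18.
By max-flow min-cut, the minimum cut capacity equals the max flow.
In the residual graph, reachable from Plant: {Plant, C}.
Min-cut edges: Plant→A (3), Plant→B (4), C→E (6), C→F (5); capacity 3 + 4 + 6 + 5 = 18.

18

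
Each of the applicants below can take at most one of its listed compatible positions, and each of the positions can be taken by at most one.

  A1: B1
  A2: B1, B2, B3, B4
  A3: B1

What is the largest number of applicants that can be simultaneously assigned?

Unit-capacity flow: source→left, listed edges, right→sink; max matching = max flow.
Augmenting path A1→B1 (+1); matched 1.
Augmenting path A2→B2 (+1); matched 2.
No augmenting path remains; maximum matching = 2.
König certificate: {A2, B1} is a vertex cover of size 2 (every listed pair touches it), so no matching can be larger.

2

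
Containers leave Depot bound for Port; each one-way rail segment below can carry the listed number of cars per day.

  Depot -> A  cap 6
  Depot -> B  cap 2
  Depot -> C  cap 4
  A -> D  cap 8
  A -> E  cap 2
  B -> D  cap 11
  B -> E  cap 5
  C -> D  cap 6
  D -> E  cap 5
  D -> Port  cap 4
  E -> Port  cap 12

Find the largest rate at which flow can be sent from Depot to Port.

12

Augment Depot→A→D→Port: bottleneck 4, flow now 4.
Augment Depot→A→E→Port: bottleneck 2, flow now 6.
Augment Depot→B→E→Port: bottleneck 2, flow now 8.
Augment Depot→C→D→E→Port: bottleneck 4, flow now 12.
No augmenting path remains; maximum flow = 12.
In the residual graph, reachable from Depot: {Depot}.
Min-cut edges: Depot→A (6), Depot→B (2), Depot→C (4); capacity 6 + 2 + 4 = 12.
This cut is saturated, so no flow can exceed 12.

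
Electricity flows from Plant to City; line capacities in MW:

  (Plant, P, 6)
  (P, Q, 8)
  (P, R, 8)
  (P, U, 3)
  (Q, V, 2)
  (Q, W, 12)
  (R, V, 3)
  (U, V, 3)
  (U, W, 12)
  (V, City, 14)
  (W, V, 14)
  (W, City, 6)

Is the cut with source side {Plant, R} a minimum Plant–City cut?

Given cut capacity: 6 + 3 = 9.
Augment Plant→P→Q→V→City: bottleneck 2, flow now 2.
Augment Plant→P→Q→W→City: bottleneck 4, flow now 6.
No augmenting path remains; maximum flow = 6.
In the residual graph, reachable from Plant: {Plant}.
Min-cut edges: Plant→P (6); capacity 6 = 6.
Cut capacity 9 exceeds the max flow 6, so it is not minimum.

No — its capacity is 9, but the minimum cut has capacity 6.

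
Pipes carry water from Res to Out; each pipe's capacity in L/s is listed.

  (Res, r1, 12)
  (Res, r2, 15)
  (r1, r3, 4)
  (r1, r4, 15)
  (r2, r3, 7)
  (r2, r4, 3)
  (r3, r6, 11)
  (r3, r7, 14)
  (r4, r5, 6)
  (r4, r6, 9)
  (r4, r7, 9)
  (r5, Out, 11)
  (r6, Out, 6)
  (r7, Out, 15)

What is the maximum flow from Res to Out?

Augment Res→r1→r3→r6→Out: bottleneck 4, flow now 4.
Augment Res→r1→r4→r5→Out: bottleneck 6, flow now 10.
Augment Res→r1→r4→r6→Out: bottleneck 2, flow now 12.
Augment Res→r2→r3→r7→Out: bottleneck 7, flow now 19.
Augment Res→r2→r4→r7→Out: bottleneck 3, flow now 22.
No augmenting path remains; maximum flow = 22.
In the residual graph, reachable from Res: {Res, r2}.
Min-cut edges: Res→r1 (12), r2→r3 (7), r2→r4 (3); capacity 12 + 7 + 3 = 22.
This cut is saturated, so no flow can exceed 22.

22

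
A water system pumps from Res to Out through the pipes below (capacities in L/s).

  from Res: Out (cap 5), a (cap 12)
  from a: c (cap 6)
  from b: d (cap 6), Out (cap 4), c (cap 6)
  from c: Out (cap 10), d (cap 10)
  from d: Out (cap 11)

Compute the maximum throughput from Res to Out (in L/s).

Augment Res→Out: bottleneck 5, flow now 5.
Augment Res→a→c→Out: bottleneck 6, flow now 11.
No augmenting path remains; maximum flow = 11.
In the residual graph, reachable from Res: {Res, a}.
Min-cut edges: Res→Out (5), a→c (6); capacity 5 + 6 = 11.
This cut is saturated, so no flow can exceed 11.

11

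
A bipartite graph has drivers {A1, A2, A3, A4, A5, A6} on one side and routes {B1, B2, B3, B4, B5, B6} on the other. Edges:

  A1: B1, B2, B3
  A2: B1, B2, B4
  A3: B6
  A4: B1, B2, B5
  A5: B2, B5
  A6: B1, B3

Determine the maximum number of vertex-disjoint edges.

Unit-capacity flow: source→left, listed edges, right→sink; max matching = max flow.
Augmenting path A1→B1 (+1); matched 1.
Augmenting path A2→B2 (+1); matched 2.
Augmenting path A3→B6 (+1); matched 3.
Augmenting path A4→B5 (+1); matched 4.
Augmenting path A6→B3 (+1); matched 5.
Augmenting path A5→B2→A2→B4 (+1); matched 6.
No augmenting path remains; maximum matching = 6.
König certificate: {A1, A2, A3, A4, A5, A6} is a vertex cover of size 6 (every listed pair touches it), so no matching can be larger.

6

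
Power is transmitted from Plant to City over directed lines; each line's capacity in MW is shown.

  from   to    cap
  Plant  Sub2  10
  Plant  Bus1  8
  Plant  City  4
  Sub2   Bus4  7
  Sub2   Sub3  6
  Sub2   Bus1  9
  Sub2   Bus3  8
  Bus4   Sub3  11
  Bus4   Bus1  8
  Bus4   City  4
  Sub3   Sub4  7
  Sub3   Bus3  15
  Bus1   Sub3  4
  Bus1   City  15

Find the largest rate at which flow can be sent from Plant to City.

Augment Plant→City: bottleneck 4, flow now 4.
Augment Plant→Bus1→City: bottleneck 8, flow now 12.
Augment Plant→Sub2→Bus4→City: bottleneck 4, flow now 16.
Augment Plant→Sub2→Bus1→City: bottleneck 6, flow now 22.
No augmenting path remains; maximum flow = 22.
In the residual graph, reachable from Plant: {Plant}.
Min-cut edges: Plant→Sub2 (10), Plant→Bus1 (8), Plant→City (4); capacity 10 + 8 + 4 = 22.
This cut is saturated, so no flow can exceed 22.

22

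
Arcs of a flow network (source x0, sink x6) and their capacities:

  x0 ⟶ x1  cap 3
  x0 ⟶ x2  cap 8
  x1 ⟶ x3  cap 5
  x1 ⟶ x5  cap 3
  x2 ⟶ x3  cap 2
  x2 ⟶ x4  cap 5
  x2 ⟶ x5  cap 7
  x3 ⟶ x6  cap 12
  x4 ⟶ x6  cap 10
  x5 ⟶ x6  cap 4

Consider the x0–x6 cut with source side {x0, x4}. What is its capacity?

21

Edges leaving {x0, x4}: x0→x1 (3), x0→x2 (8), x4→x6 (10).
Cut capacity = 3 + 8 + 10 = 21.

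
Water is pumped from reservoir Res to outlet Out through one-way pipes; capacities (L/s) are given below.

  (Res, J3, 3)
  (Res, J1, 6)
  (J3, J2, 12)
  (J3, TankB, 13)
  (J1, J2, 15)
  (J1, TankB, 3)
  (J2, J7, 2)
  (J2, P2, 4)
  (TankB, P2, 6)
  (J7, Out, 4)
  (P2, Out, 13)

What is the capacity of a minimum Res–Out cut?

Augment Res→J3→J2→J7→Out: bottleneck 2, flow now 2.
Augment Res→J3→J2→P2→Out: bottleneck 1, flow now 3.
Augment Res→J1→J2→P2→Out: bottleneck 3, flow now 6.
Augment Res→J1→TankB→P2→Out: bottleneck 3, flow now 9.
No augmenting path remains; maximum flow = 9.
By max-flow min-cut, the minimum cut capacity equals the max flow.
In the residual graph, reachable from Res: {Res}.
Min-cut edges: Res→J3 (3), Res→J1 (6); capacity 3 + 6 = 9.

9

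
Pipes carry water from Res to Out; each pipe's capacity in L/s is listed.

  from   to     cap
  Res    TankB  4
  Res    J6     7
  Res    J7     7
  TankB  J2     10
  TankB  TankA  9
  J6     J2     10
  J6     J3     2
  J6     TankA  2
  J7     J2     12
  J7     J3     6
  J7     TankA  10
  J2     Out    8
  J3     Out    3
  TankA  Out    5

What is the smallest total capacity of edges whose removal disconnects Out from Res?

16

Augment Res→TankB→J2→Out: bottleneck 4, flow now 4.
Augment Res→J6→J2→Out: bottleneck 4, flow now 8.
Augment Res→J6→J3→Out: bottleneck 2, flow now 10.
Augment Res→J6→TankA→Out: bottleneck 1, flow now 11.
Augment Res→J7→J3→Out: bottleneck 1, flow now 12.
Augment Res→J7→TankA→Out: bottleneck 4, flow now 16.
No augmenting path remains; maximum flow = 16.
By max-flow min-cut, the minimum cut capacity equals the max flow.
In the residual graph, reachable from Res: {Res, TankB, J6, J7, J2, J3, TankA}.
Min-cut edges: J2→Out (8), J3→Out (3), TankA→Out (5); capacity 8 + 3 + 5 = 16.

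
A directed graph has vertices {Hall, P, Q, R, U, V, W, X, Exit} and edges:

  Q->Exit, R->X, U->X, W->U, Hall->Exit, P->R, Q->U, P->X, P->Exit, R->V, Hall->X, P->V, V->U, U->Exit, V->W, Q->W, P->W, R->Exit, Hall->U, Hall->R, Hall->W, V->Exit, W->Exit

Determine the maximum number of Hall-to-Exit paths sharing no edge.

Assign every edge capacity 1; by Menger, the answer equals the max flow.
Path Hall→Exit (+1); total 1.
Path Hall→R→Exit (+1); total 2.
Path Hall→U→Exit (+1); total 3.
Path Hall→W→Exit (+1); total 4.
No residual Hall→Exit path; max flow = 4.
Certifying cut of size 4: {Hall→Exit, Hall→R, Hall→U, Hall→W}.

4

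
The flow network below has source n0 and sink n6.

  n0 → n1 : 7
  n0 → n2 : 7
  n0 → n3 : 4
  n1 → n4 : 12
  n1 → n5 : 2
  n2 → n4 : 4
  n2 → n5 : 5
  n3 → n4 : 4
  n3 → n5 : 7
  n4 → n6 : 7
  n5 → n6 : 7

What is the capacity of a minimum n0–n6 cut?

14

Augment n0→n1→n4→n6: bottleneck 7, flow now 7.
Augment n0→n2→n5→n6: bottleneck 5, flow now 12.
Augment n0→n3→n5→n6: bottleneck 2, flow now 14.
No augmenting path remains; maximum flow = 14.
By max-flow min-cut, the minimum cut capacity equals the max flow.
In the residual graph, reachable from n0: {n0, n1, n2, n3, n4, n5}.
Min-cut edges: n4→n6 (7), n5→n6 (7); capacity 7 + 7 = 14.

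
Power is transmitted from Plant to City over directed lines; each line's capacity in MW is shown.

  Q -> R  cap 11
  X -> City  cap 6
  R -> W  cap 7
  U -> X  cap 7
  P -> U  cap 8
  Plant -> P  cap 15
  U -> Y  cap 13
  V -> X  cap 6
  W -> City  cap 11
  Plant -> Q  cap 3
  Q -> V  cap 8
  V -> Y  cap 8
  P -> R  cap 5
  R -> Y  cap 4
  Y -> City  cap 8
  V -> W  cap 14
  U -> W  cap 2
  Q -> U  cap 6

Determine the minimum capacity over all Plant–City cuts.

Augment Plant→P→R→W→City: bottleneck 5, flow now 5.
Augment Plant→P→U→W→City: bottleneck 2, flow now 7.
Augment Plant→P→U→X→City: bottleneck 6, flow now 13.
Augment Plant→Q→R→W→City: bottleneck 2, flow now 15.
Augment Plant→Q→R→Y→City: bottleneck 1, flow now 16.
No augmenting path remains; maximum flow = 16.
By max-flow min-cut, the minimum cut capacity equals the max flow.
In the residual graph, reachable from Plant: {Plant, P}.
Min-cut edges: Plant→Q (3), P→R (5), P→U (8); capacity 3 + 5 + 8 = 16.

16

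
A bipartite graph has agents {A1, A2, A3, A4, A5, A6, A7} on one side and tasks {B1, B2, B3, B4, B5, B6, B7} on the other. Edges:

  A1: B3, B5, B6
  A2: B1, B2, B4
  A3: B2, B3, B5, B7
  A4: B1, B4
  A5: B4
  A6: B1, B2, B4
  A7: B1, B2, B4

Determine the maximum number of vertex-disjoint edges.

5

Unit-capacity flow: source→left, listed edges, right→sink; max matching = max flow.
Augmenting path A1→B3 (+1); matched 1.
Augmenting path A2→B1 (+1); matched 2.
Augmenting path A3→B2 (+1); matched 3.
Augmenting path A4→B4 (+1); matched 4.
Augmenting path A6→B2→A3→B5 (+1); matched 5.
No augmenting path remains; maximum matching = 5.
König certificate: {A1, A3, B1, B2, B4} is a vertex cover of size 5 (every listed pair touches it), so no matching can be larger.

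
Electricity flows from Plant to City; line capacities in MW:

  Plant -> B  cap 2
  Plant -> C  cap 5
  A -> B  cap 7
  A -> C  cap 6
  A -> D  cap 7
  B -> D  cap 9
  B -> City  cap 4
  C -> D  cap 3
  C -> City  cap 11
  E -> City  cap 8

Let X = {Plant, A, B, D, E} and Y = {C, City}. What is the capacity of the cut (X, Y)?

Edges leaving {Plant, A, B, D, E}: Plant→C (5), A→C (6), B→City (4), E→City (8).
Cut capacity = 5 + 6 + 4 + 8 = 23.

23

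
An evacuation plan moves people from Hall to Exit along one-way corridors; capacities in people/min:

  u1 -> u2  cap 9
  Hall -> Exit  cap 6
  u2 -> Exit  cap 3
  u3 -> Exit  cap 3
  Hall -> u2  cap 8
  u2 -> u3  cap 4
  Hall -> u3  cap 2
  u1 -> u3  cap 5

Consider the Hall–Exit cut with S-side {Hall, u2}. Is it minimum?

Given cut capacity: 2 + 6 + 4 + 3 = 15.
Augment Hall→Exit: bottleneck 6, flow now 6.
Augment Hall→u2→Exit: bottleneck 3, flow now 9.
Augment Hall→u3→Exit: bottleneck 2, flow now 11.
Augment Hall→u2→u3→Exit: bottleneck 1, flow now 12.
No augmenting path remains; maximum flow = 12.
In the residual graph, reachable from Hall: {Hall, u2, u3}.
Min-cut edges: Hall→Exit (6), u2→Exit (3), u3→Exit (3); capacity 6 + 3 + 3 = 12.
Cut capacity 15 exceeds the max flow 12, so it is not minimum.

No — its capacity is 15, but the minimum cut has capacity 12.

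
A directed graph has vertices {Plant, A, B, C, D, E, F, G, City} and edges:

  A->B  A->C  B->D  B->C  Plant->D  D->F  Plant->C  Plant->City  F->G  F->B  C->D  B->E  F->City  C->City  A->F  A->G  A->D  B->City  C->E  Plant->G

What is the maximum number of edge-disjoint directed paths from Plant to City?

Assign every edge capacity 1; by Menger, the answer equals the max flow.
Path Plant→City (+1); total 1.
Path Plant→C→City (+1); total 2.
Path Plant→D→F→City (+1); total 3.
No residual Plant→City path; max flow = 3.
Certifying cut of size 3: {Plant→C, Plant→City, Plant→D}.

3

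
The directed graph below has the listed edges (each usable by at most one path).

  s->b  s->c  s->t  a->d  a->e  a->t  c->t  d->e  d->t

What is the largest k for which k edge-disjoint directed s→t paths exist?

2

Assign every edge capacity 1; by Menger, the answer equals the max flow.
Path s→t (+1); total 1.
Path s→c→t (+1); total 2.
No residual s→t path; max flow = 2.
Certifying cut of size 2: {s→c, s→t}.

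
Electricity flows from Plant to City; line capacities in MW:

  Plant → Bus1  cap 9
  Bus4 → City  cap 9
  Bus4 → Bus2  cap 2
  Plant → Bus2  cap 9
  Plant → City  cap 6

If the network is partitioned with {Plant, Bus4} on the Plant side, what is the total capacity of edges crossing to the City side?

Edges leaving {Plant, Bus4}: Plant→Bus1 (9), Plant→Bus2 (9), Plant→City (6), Bus4→Bus2 (2), Bus4→City (9).
Cut capacity = 9 + 9 + 6 + 2 + 9 = 35.

35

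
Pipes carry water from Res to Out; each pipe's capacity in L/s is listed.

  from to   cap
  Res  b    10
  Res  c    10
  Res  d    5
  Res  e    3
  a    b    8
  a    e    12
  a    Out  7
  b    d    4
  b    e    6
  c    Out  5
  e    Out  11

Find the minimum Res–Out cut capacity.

14

Augment Res→c→Out: bottleneck 5, flow now 5.
Augment Res→e→Out: bottleneck 3, flow now 8.
Augment Res→b→e→Out: bottleneck 6, flow now 14.
No augmenting path remains; maximum flow = 14.
By max-flow min-cut, the minimum cut capacity equals the max flow.
In the residual graph, reachable from Res: {Res, b, c, d}.
Min-cut edges: Res→e (3), b→e (6), c→Out (5); capacity 3 + 6 + 5 = 14.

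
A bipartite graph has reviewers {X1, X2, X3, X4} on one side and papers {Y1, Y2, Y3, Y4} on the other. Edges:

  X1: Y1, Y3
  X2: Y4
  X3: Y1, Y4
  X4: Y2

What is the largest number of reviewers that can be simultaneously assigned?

4

Unit-capacity flow: source→left, listed edges, right→sink; max matching = max flow.
Augmenting path X1→Y1 (+1); matched 1.
Augmenting path X2→Y4 (+1); matched 2.
Augmenting path X4→Y2 (+1); matched 3.
Augmenting path X3→Y1→X1→Y3 (+1); matched 4.
No augmenting path remains; maximum matching = 4.
König certificate: {X1, X2, X3, X4} is a vertex cover of size 4 (every listed pair touches it), so no matching can be larger.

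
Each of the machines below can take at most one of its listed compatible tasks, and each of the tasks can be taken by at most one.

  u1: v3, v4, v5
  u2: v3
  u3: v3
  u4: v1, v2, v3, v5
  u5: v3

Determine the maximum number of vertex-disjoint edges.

3

Unit-capacity flow: source→left, listed edges, right→sink; max matching = max flow.
Augmenting path u1→v3 (+1); matched 1.
Augmenting path u4→v1 (+1); matched 2.
Augmenting path u2→v3→u1→v4 (+1); matched 3.
No augmenting path remains; maximum matching = 3.
König certificate: {u1, u4, v3} is a vertex cover of size 3 (every listed pair touches it), so no matching can be larger.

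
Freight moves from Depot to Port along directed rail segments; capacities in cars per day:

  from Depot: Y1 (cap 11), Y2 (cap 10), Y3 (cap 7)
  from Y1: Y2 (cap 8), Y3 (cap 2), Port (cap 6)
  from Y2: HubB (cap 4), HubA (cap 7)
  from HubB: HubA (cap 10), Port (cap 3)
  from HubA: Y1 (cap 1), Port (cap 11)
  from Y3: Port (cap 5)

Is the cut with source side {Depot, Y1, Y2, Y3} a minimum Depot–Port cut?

Yes — it is a minimum cut (capacity 22).

Given cut capacity: 6 + 4 + 7 + 5 = 22.
Augment Depot→Y1→Port: bottleneck 6, flow now 6.
Augment Depot→Y3→Port: bottleneck 5, flow now 11.
Augment Depot→Y2→HubB→Port: bottleneck 3, flow now 14.
Augment Depot→Y2→HubA→Port: bottleneck 7, flow now 21.
Augment Depot→Y1→Y2→HubB→HubA→Port: bottleneck 1, flow now 22.
No augmenting path remains; maximum flow = 22.
Cut capacity 22 equals the max flow, so it is a minimum cut.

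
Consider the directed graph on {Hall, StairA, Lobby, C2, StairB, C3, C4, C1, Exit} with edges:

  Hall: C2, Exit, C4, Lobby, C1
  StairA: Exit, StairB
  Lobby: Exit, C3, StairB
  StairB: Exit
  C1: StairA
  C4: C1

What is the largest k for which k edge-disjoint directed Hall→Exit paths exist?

Assign every edge capacity 1; by Menger, the answer equals the max flow.
Path Hall→Exit (+1); total 1.
Path Hall→Lobby→Exit (+1); total 2.
Path Hall→C1→StairA→Exit (+1); total 3.
No residual Hall→Exit path; max flow = 3.
Certifying cut of size 3: {C1→StairA, Hall→Exit, Hall→Lobby}.

3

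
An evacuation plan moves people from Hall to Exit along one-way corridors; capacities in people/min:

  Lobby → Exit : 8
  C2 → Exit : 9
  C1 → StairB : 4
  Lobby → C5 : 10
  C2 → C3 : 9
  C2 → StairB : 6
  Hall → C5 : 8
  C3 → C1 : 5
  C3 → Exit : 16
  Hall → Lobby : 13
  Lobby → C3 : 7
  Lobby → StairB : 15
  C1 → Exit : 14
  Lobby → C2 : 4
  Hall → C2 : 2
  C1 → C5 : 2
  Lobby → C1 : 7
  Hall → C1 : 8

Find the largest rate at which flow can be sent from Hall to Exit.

23

Augment Hall→Lobby→Exit: bottleneck 8, flow now 8.
Augment Hall→C2→Exit: bottleneck 2, flow now 10.
Augment Hall→C1→Exit: bottleneck 8, flow now 18.
Augment Hall→Lobby→C2→Exit: bottleneck 4, flow now 22.
Augment Hall→Lobby→C3→Exit: bottleneck 1, flow now 23.
No augmenting path remains; maximum flow = 23.
In the residual graph, reachable from Hall: {Hall, C5}.
Min-cut edges: Hall→Lobby (13), Hall→C2 (2), Hall→C1 (8); capacity 13 + 2 + 8 = 23.
This cut is saturated, so no flow can exceed 23.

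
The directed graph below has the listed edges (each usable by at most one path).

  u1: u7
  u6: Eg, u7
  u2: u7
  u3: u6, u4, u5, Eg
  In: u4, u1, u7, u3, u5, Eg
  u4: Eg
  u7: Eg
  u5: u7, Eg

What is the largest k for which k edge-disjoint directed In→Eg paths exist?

5

Assign every edge capacity 1; by Menger, the answer equals the max flow.
Path In→Eg (+1); total 1.
Path In→u3→Eg (+1); total 2.
Path In→u4→Eg (+1); total 3.
Path In→u5→Eg (+1); total 4.
Path In→u7→Eg (+1); total 5.
No residual In→Eg path; max flow = 5.
Certifying cut of size 5: {In→Eg, In→u3, In→u4, In→u5, u7→Eg}.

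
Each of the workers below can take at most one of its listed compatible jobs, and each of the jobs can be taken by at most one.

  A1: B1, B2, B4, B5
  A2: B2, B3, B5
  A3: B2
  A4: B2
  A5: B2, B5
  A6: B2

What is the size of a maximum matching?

Unit-capacity flow: source→left, listed edges, right→sink; max matching = max flow.
Augmenting path A1→B1 (+1); matched 1.
Augmenting path A2→B2 (+1); matched 2.
Augmenting path A5→B5 (+1); matched 3.
Augmenting path A3→B2→A2→B3 (+1); matched 4.
No augmenting path remains; maximum matching = 4.
König certificate: {A1, A2, A5, B2} is a vertex cover of size 4 (every listed pair touches it), so no matching can be larger.

4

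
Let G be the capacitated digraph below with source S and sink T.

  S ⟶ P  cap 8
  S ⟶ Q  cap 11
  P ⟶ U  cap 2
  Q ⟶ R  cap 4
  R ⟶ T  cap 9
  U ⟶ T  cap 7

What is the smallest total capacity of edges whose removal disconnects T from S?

Augment S→P→U→T: bottleneck 2, flow now 2.
Augment S→Q→R→T: bottleneck 4, flow now 6.
No augmenting path remains; maximum flow = 6.
By max-flow min-cut, the minimum cut capacity equals the max flow.
In the residual graph, reachable from S: {S, P, Q}.
Min-cut edges: P→U (2), Q→R (4); capacity 2 + 4 = 6.

6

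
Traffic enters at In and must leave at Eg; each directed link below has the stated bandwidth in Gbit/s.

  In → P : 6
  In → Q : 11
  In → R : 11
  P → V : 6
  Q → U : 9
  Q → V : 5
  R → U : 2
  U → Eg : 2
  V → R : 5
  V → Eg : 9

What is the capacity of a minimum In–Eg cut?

11

Augment In→P→V→Eg: bottleneck 6, flow now 6.
Augment In→Q→U→Eg: bottleneck 2, flow now 8.
Augment In→Q→V→Eg: bottleneck 3, flow now 11.
No augmenting path remains; maximum flow = 11.
By max-flow min-cut, the minimum cut capacity equals the max flow.
In the residual graph, reachable from In: {In, P, Q, R, U, V}.
Min-cut edges: U→Eg (2), V→Eg (9); capacity 2 + 9 = 11.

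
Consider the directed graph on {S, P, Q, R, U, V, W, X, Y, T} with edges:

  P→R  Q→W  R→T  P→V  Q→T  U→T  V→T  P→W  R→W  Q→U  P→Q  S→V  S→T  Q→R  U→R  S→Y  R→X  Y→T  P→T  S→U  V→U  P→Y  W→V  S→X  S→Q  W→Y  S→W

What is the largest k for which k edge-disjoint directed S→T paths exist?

Assign every edge capacity 1; by Menger, the answer equals the max flow.
Path S→T (+1); total 1.
Path S→Q→T (+1); total 2.
Path S→U→T (+1); total 3.
Path S→V→T (+1); total 4.
Path S→Y→T (+1); total 5.
Path S→W→V→U→R→T (+1); total 6.
No residual S→T path; max flow = 6.
Certifying cut of size 6: {S→Q, S→T, S→U, S→V, S→W, S→Y}.

6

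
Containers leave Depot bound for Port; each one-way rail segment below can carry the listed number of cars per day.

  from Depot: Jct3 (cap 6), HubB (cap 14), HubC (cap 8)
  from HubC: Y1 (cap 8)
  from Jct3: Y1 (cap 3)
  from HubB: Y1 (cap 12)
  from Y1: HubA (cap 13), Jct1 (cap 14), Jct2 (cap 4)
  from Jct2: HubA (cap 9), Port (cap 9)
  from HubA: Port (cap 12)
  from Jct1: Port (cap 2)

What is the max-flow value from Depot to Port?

Augment Depot→HubC→Y1→Jct2→Port: bottleneck 4, flow now 4.
Augment Depot→HubC→Y1→HubA→Port: bottleneck 4, flow now 8.
Augment Depot→Jct3→Y1→HubA→Port: bottleneck 3, flow now 11.
Augment Depot→HubB→Y1→HubA→Port: bottleneck 5, flow now 16.
Augment Depot→HubB→Y1→Jct1→Port: bottleneck 2, flow now 18.
No augmenting path remains; maximum flow = 18.
In the residual graph, reachable from Depot: {Depot, HubC, Jct3, HubB, Y1, HubA, Jct1}.
Min-cut edges: Y1→Jct2 (4), HubA→Port (12), Jct1→Port (2); capacity 4 + 12 + 2 = 18.
This cut is saturated, so no flow can exceed 18.

18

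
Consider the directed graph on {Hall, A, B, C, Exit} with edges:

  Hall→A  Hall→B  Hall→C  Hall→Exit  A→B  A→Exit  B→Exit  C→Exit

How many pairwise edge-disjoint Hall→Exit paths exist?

Assign every edge capacity 1; by Menger, the answer equals the max flow.
Path Hall→Exit (+1); total 1.
Path Hall→A→Exit (+1); total 2.
Path Hall→B→Exit (+1); total 3.
Path Hall→C→Exit (+1); total 4.
No residual Hall→Exit path; max flow = 4.
Certifying cut of size 4: {Hall→A, Hall→B, Hall→C, Hall→Exit}.

4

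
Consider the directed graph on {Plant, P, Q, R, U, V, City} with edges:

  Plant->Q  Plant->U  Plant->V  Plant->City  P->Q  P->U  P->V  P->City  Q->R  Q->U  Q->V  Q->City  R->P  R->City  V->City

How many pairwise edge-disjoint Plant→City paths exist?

3

Assign every edge capacity 1; by Menger, the answer equals the max flow.
Path Plant→City (+1); total 1.
Path Plant→Q→City (+1); total 2.
Path Plant→V→City (+1); total 3.
No residual Plant→City path; max flow = 3.
Certifying cut of size 3: {Plant→City, Plant→Q, Plant→V}.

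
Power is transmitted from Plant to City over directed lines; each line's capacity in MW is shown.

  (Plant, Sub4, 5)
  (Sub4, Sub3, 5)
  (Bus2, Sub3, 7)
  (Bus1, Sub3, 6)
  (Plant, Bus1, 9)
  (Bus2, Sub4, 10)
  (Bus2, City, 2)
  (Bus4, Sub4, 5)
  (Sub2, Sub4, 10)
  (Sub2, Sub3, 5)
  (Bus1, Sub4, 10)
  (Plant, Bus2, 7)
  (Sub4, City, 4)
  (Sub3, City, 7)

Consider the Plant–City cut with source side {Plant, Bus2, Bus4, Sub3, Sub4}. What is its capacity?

22

Edges leaving {Plant, Bus2, Bus4, Sub3, Sub4}: Plant→Bus1 (9), Bus2→City (2), Sub3→City (7), Sub4→City (4).
Cut capacity = 9 + 2 + 7 + 4 = 22.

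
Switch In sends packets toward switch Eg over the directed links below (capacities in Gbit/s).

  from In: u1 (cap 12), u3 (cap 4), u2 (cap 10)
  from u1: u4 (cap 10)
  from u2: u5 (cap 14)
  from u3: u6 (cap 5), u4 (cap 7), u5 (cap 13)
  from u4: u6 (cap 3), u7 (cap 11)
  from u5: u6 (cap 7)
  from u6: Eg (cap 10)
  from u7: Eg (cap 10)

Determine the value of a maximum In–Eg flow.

Augment In→u3→u6→Eg: bottleneck 4, flow now 4.
Augment In→u1→u4→u6→Eg: bottleneck 3, flow now 7.
Augment In→u1→u4→u7→Eg: bottleneck 7, flow now 14.
Augment In→u2→u5→u6→Eg: bottleneck 3, flow now 17.
Augment In→u2→u5→u6→u4→u7→Eg: bottleneck 3, flow now 20. (uses reverse residual edge)
No augmenting path remains; maximum flow = 20.
In the residual graph, reachable from In: {In, u1, u2, u3, u4, u5, u6, u7}.
Min-cut edges: u6→Eg (10), u7→Eg (10); capacity 10 + 10 = 20.
This cut is saturated, so no flow can exceed 20.

20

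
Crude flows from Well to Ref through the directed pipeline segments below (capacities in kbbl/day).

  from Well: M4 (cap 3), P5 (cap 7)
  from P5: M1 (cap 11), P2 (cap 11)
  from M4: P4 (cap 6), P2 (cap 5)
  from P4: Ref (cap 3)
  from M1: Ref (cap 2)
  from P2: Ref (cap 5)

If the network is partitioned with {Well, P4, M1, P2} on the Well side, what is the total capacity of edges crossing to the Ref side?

20

Edges leaving {Well, P4, M1, P2}: Well→P5 (7), Well→M4 (3), P4→Ref (3), M1→Ref (2), P2→Ref (5).
Cut capacity = 7 + 3 + 3 + 2 + 5 = 20.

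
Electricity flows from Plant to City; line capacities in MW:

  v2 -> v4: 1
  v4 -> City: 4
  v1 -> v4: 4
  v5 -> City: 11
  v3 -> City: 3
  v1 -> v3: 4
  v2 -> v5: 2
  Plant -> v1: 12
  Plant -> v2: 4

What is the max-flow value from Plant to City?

9

Augment Plant→v1→v3→City: bottleneck 3, flow now 3.
Augment Plant→v1→v4→City: bottleneck 4, flow now 7.
Augment Plant→v2→v5→City: bottleneck 2, flow now 9.
No augmenting path remains; maximum flow = 9.
In the residual graph, reachable from Plant: {Plant, v1, v2, v3, v4}.
Min-cut edges: v2→v5 (2), v3→City (3), v4→City (4); capacity 2 + 3 + 4 = 9.
This cut is saturated, so no flow can exceed 9.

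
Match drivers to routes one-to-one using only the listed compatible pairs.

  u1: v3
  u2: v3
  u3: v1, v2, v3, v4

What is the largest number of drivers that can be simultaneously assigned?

2

Unit-capacity flow: source→left, listed edges, right→sink; max matching = max flow.
Augmenting path u1→v3 (+1); matched 1.
Augmenting path u3→v1 (+1); matched 2.
No augmenting path remains; maximum matching = 2.
König certificate: {u3, v3} is a vertex cover of size 2 (every listed pair touches it), so no matching can be larger.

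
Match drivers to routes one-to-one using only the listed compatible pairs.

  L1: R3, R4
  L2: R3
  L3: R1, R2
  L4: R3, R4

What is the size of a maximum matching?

3

Unit-capacity flow: source→left, listed edges, right→sink; max matching = max flow.
Augmenting path L1→R3 (+1); matched 1.
Augmenting path L3→R1 (+1); matched 2.
Augmenting path L4→R4 (+1); matched 3.
No augmenting path remains; maximum matching = 3.
König certificate: {L3, R3, R4} is a vertex cover of size 3 (every listed pair touches it), so no matching can be larger.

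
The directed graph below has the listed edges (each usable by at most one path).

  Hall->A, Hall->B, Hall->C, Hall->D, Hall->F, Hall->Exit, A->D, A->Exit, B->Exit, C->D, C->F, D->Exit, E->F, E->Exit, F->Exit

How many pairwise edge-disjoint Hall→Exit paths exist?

5

Assign every edge capacity 1; by Menger, the answer equals the max flow.
Path Hall→Exit (+1); total 1.
Path Hall→A→Exit (+1); total 2.
Path Hall→B→Exit (+1); total 3.
Path Hall→D→Exit (+1); total 4.
Path Hall→F→Exit (+1); total 5.
No residual Hall→Exit path; max flow = 5.
Certifying cut of size 5: {D→Exit, F→Exit, Hall→A, Hall→B, Hall→Exit}.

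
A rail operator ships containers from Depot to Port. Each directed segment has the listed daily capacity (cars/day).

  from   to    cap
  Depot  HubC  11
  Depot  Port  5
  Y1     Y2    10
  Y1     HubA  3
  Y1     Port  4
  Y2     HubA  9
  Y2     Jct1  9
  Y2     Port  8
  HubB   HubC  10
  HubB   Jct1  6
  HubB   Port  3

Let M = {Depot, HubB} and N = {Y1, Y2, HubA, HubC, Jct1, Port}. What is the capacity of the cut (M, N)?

Edges leaving {Depot, HubB}: Depot→HubC (11), Depot→Port (5), HubB→HubC (10), HubB→Jct1 (6), HubB→Port (3).
Cut capacity = 11 + 5 + 10 + 6 + 3 = 35.

35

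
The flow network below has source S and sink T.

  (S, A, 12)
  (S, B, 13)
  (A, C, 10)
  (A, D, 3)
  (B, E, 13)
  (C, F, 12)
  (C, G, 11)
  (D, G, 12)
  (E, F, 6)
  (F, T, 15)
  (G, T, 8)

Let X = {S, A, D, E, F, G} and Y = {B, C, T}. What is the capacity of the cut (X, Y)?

Edges leaving {S, A, D, E, F, G}: S→B (13), A→C (10), F→T (15), G→T (8).
Cut capacity = 13 + 10 + 15 + 8 = 46.

46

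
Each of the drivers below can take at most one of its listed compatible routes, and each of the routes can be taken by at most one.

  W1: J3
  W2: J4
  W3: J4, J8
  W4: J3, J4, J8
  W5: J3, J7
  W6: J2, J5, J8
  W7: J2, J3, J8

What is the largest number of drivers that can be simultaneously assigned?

Unit-capacity flow: source→left, listed edges, right→sink; max matching = max flow.
Augmenting path W1→J3 (+1); matched 1.
Augmenting path W2→J4 (+1); matched 2.
Augmenting path W3→J8 (+1); matched 3.
Augmenting path W5→J7 (+1); matched 4.
Augmenting path W6→J2 (+1); matched 5.
Augmenting path W7→J2→W6→J5 (+1); matched 6.
No augmenting path remains; maximum matching = 6.
König certificate: {W5, W6, W7, J3, J4, J8} is a vertex cover of size 6 (every listed pair touches it), so no matching can be larger.

6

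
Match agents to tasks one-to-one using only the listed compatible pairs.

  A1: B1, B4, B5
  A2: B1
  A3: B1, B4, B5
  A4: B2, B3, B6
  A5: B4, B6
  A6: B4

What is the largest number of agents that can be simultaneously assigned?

5

Unit-capacity flow: source→left, listed edges, right→sink; max matching = max flow.
Augmenting path A1→B1 (+1); matched 1.
Augmenting path A3→B4 (+1); matched 2.
Augmenting path A4→B2 (+1); matched 3.
Augmenting path A5→B6 (+1); matched 4.
Augmenting path A2→B1→A1→B5 (+1); matched 5.
No augmenting path remains; maximum matching = 5.
König certificate: {A4, A5, B1, B4, B5} is a vertex cover of size 5 (every listed pair touches it), so no matching can be larger.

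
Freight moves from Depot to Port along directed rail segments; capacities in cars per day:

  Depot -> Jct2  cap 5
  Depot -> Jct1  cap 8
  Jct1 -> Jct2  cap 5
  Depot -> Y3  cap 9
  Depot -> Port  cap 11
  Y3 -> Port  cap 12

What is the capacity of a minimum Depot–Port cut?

20

Augment Depot→Port: bottleneck 11, flow now 11.
Augment Depot→Y3→Port: bottleneck 9, flow now 20.
No augmenting path remains; maximum flow = 20.
By max-flow min-cut, the minimum cut capacity equals the max flow.
In the residual graph, reachable from Depot: {Depot, Jct1, Jct2}.
Min-cut edges: Depot→Y3 (9), Depot→Port (11); capacity 9 + 11 = 20.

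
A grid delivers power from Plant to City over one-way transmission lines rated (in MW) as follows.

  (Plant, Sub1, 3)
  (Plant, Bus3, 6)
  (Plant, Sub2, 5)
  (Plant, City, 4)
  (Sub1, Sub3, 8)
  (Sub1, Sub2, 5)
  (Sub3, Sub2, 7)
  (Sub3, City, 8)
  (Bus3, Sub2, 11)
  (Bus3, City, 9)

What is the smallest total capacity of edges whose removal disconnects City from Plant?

13

Augment Plant→City: bottleneck 4, flow now 4.
Augment Plant→Bus3→City: bottleneck 6, flow now 10.
Augment Plant→Sub1→Sub3→City: bottleneck 3, flow now 13.
No augmenting path remains; maximum flow = 13.
By max-flow min-cut, the minimum cut capacity equals the max flow.
In the residual graph, reachable from Plant: {Plant, Sub2}.
Min-cut edges: Plant→Sub1 (3), Plant→Bus3 (6), Plant→City (4); capacity 3 + 6 + 4 = 13.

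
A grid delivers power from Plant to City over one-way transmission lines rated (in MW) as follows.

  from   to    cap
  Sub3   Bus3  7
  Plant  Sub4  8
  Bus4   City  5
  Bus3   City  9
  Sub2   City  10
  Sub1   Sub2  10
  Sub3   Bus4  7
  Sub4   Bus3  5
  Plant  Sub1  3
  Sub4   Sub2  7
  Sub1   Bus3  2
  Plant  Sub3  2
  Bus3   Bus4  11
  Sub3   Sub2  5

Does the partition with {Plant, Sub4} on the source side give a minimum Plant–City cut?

Given cut capacity: 2 + 3 + 7 + 5 = 17.
Augment Plant→Sub4→Sub2→City: bottleneck 7, flow now 7.
Augment Plant→Sub4→Bus3→City: bottleneck 1, flow now 8.
Augment Plant→Sub3→Bus4→City: bottleneck 2, flow now 10.
Augment Plant→Sub1→Sub2→City: bottleneck 3, flow now 13.
No augmenting path remains; maximum flow = 13.
In the residual graph, reachable from Plant: {Plant}.
Min-cut edges: Plant→Sub4 (8), Plant→Sub3 (2), Plant→Sub1 (3); capacity 8 + 2 + 3 = 13.
Cut capacity 17 exceeds the max flow 13, so it is not minimum.

No — its capacity is 17, but the minimum cut has capacity 13.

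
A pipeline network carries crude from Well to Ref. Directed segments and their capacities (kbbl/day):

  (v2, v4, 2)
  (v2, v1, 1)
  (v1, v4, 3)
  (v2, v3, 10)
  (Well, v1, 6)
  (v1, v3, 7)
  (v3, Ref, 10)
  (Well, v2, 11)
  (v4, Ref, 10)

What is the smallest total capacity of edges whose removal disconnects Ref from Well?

15

Augment Well→v1→v3→Ref: bottleneck 6, flow now 6.
Augment Well→v2→v3→Ref: bottleneck 4, flow now 10.
Augment Well→v2→v4→Ref: bottleneck 2, flow now 12.
Augment Well→v2→v1→v4→Ref: bottleneck 1, flow now 13.
Augment Well→v2→v3→v1→v4→Ref: bottleneck 2, flow now 15. (uses reverse residual edge)
No augmenting path remains; maximum flow = 15.
By max-flow min-cut, the minimum cut capacity equals the max flow.
In the residual graph, reachable from Well: {Well, v1, v2, v3}.
Min-cut edges: v1→v4 (3), v2→v4 (2), v3→Ref (10); capacity 3 + 2 + 10 = 15.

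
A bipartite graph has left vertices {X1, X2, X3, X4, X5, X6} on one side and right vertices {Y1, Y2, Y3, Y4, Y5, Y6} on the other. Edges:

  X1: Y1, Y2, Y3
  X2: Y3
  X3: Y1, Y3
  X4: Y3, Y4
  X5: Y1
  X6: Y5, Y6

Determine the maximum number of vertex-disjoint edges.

Unit-capacity flow: source→left, listed edges, right→sink; max matching = max flow.
Augmenting path X1→Y1 (+1); matched 1.
Augmenting path X2→Y3 (+1); matched 2.
Augmenting path X4→Y4 (+1); matched 3.
Augmenting path X6→Y5 (+1); matched 4.
Augmenting path X3→Y1→X1→Y2 (+1); matched 5.
No augmenting path remains; maximum matching = 5.
König certificate: {X1, X4, X6, Y1, Y3} is a vertex cover of size 5 (every listed pair touches it), so no matching can be larger.

5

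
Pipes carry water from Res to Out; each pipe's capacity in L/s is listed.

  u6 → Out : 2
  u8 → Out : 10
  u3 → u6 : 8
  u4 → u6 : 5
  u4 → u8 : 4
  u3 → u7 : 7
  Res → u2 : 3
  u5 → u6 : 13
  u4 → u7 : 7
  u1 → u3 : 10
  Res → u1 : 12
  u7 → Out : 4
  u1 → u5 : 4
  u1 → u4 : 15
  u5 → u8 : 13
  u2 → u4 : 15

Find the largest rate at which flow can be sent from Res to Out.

Augment Res→u1→u3→u6→Out: bottleneck 2, flow now 2.
Augment Res→u1→u3→u7→Out: bottleneck 4, flow now 6.
Augment Res→u1→u4→u8→Out: bottleneck 4, flow now 10.
Augment Res→u1→u5→u8→Out: bottleneck 2, flow now 12.
Augment Res→u2→u4→u1→u5→u8→Out: bottleneck 2, flow now 14. (uses reverse residual edge)
No augmenting path remains; maximum flow = 14.
In the residual graph, reachable from Res: {Res, u1, u2, u3, u4, u6, u7}.
Min-cut edges: u1→u5 (4), u4→u8 (4), u6→Out (2), u7→Out (4); capacity 4 + 4 + 2 + 4 = 14.
This cut is saturated, so no flow can exceed 14.

14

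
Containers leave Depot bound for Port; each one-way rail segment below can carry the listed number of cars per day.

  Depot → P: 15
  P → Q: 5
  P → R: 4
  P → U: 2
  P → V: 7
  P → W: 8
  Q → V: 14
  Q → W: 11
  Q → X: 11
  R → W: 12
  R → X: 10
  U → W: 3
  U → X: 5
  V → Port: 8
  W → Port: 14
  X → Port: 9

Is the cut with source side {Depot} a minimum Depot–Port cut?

Yes — it is a minimum cut (capacity 15).

Given cut capacity: 15 = 15.
Augment Depot→P→V→Port: bottleneck 7, flow now 7.
Augment Depot→P→W→Port: bottleneck 8, flow now 15.
No augmenting path remains; maximum flow = 15.
Cut capacity 15 equals the max flow, so it is a minimum cut.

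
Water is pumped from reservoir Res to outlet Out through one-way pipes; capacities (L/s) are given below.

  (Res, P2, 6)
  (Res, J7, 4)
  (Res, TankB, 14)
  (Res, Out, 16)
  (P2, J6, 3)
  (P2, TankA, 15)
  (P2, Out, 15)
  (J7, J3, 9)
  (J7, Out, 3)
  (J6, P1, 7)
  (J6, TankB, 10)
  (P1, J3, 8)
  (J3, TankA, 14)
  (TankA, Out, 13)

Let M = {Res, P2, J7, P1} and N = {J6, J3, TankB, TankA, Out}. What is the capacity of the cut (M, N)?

Edges leaving {Res, P2, J7, P1}: Res→TankB (14), Res→Out (16), P2→J6 (3), P2→TankA (15), P2→Out (15), J7→J3 (9), J7→Out (3), P1→J3 (8).
Cut capacity = 14 + 16 + 3 + 15 + 15 + 9 + 3 + 8 = 83.

83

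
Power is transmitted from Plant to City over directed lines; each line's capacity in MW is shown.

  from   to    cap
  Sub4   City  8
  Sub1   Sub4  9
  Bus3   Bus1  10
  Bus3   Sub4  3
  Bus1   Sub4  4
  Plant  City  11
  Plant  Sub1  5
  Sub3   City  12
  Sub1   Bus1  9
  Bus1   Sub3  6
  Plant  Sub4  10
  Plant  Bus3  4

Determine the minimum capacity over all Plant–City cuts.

Augment Plant→City: bottleneck 11, flow now 11.
Augment Plant→Sub4→City: bottleneck 8, flow now 19.
Augment Plant→Bus3→Bus1→Sub3→City: bottleneck 4, flow now 23.
Augment Plant→Sub1→Bus1→Sub3→City: bottleneck 2, flow now 25.
No augmenting path remains; maximum flow = 25.
By max-flow min-cut, the minimum cut capacity equals the max flow.
In the residual graph, reachable from Plant: {Plant, Bus3, Sub1, Bus1, Sub4}.
Min-cut edges: Plant→City (11), Bus1→Sub3 (6), Sub4→City (8); capacity 11 + 6 + 8 = 25.

25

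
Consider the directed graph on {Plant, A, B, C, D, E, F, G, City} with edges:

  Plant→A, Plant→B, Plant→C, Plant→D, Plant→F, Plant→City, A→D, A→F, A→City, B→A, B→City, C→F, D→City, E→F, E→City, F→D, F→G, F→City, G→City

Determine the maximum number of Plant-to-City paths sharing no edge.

Assign every edge capacity 1; by Menger, the answer equals the max flow.
Path Plant→City (+1); total 1.
Path Plant→A→City (+1); total 2.
Path Plant→B→City (+1); total 3.
Path Plant→D→City (+1); total 4.
Path Plant→F→City (+1); total 5.
Path Plant→C→F→G→City (+1); total 6.
No residual Plant→City path; max flow = 6.
Certifying cut of size 6: {Plant→A, Plant→B, Plant→C, Plant→City, Plant→D, Plant→F}.

6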